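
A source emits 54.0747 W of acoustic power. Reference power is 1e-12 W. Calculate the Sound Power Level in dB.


Given values:
  W = 54.0747 W
  W_ref = 1e-12 W
Formula: SWL = 10 * log10(W / W_ref)
Compute ratio: W / W_ref = 54074700000000
Compute log10: log10(54074700000000) = 13.732994
Multiply: SWL = 10 * 13.732994 = 137.33

137.33 dB


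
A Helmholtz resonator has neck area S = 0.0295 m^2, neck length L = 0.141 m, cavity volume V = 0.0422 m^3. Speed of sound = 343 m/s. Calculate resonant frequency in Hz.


Given values:
  S = 0.0295 m^2, L = 0.141 m, V = 0.0422 m^3, c = 343 m/s
Formula: f = (c / (2*pi)) * sqrt(S / (V * L))
Compute V * L = 0.0422 * 0.141 = 0.0059502
Compute S / (V * L) = 0.0295 / 0.0059502 = 4.9578
Compute sqrt(4.9578) = 2.226612
Compute c / (2*pi) = 343 / 6.283185 = 54.590148
f = 54.590148 * 2.226612 = 121.55

121.55 Hz


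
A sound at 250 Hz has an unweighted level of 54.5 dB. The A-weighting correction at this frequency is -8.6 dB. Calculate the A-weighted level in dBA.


Given values:
  SPL = 54.5 dB
  A-weighting at 250 Hz = -8.6 dB
Formula: L_A = SPL + A_weight
L_A = 54.5 + (-8.6)
L_A = 45.9

45.9 dBA


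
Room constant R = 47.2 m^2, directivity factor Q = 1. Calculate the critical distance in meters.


Given values:
  R = 47.2 m^2, Q = 1
Formula: d_c = 0.141 * sqrt(Q * R)
Compute Q * R = 1 * 47.2 = 47.2
Compute sqrt(47.2) = 6.8702
d_c = 0.141 * 6.8702 = 0.969

0.969 m


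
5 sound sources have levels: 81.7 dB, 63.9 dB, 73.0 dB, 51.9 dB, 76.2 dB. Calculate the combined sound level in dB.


Formula: L_total = 10 * log10( sum(10^(Li/10)) )
  Source 1: 10^(81.7/10) = 147910838.8168
  Source 2: 10^(63.9/10) = 2454708.9157
  Source 3: 10^(73.0/10) = 19952623.1497
  Source 4: 10^(51.9/10) = 154881.6619
  Source 5: 10^(76.2/10) = 41686938.347
Sum of linear values = 212159990.8911
L_total = 10 * log10(212159990.8911) = 83.27

83.27 dB


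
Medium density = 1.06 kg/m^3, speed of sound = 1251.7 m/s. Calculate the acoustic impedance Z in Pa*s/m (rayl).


Given values:
  rho = 1.06 kg/m^3
  c = 1251.7 m/s
Formula: Z = rho * c
Z = 1.06 * 1251.7
Z = 1326.8

1326.8 rayl


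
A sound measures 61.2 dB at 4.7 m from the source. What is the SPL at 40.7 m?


Given values:
  SPL1 = 61.2 dB, r1 = 4.7 m, r2 = 40.7 m
Formula: SPL2 = SPL1 - 20 * log10(r2 / r1)
Compute ratio: r2 / r1 = 40.7 / 4.7 = 8.6596
Compute log10: log10(8.6596) = 0.937498
Compute drop: 20 * 0.937498 = 18.75
SPL2 = 61.2 - 18.75 = 42.45

42.45 dB


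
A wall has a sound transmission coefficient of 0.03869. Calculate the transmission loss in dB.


Given values:
  tau = 0.03869
Formula: TL = 10 * log10(1 / tau)
Compute 1 / tau = 1 / 0.03869 = 25.8465
Compute log10(25.8465) = 1.412402
TL = 10 * 1.412402 = 14.12

14.12 dB


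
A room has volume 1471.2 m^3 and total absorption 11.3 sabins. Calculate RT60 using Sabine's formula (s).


Given values:
  V = 1471.2 m^3
  A = 11.3 sabins
Formula: RT60 = 0.161 * V / A
Numerator: 0.161 * 1471.2 = 236.8632
RT60 = 236.8632 / 11.3 = 20.961

20.961 s


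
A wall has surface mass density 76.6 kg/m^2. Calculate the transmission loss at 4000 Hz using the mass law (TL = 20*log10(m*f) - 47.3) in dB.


Given values:
  m = 76.6 kg/m^2, f = 4000 Hz
Formula: TL = 20 * log10(m * f) - 47.3
Compute m * f = 76.6 * 4000 = 306400.0
Compute log10(306400.0) = 5.486289
Compute 20 * 5.486289 = 109.7258
TL = 109.7258 - 47.3 = 62.43

62.43 dB


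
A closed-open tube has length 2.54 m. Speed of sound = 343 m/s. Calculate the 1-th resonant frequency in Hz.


Given values:
  Tube type: closed-open, L = 2.54 m, c = 343 m/s, n = 1
Formula: f_n = (2n - 1) * c / (4 * L)
Compute 2n - 1 = 2*1 - 1 = 1
Compute 4 * L = 4 * 2.54 = 10.16
f = 1 * 343 / 10.16
f = 33.76

33.76 Hz


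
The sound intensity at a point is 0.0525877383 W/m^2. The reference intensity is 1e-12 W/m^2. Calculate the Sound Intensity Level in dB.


Given values:
  I = 0.0525877383 W/m^2
  I_ref = 1e-12 W/m^2
Formula: SIL = 10 * log10(I / I_ref)
Compute ratio: I / I_ref = 52587738300
Compute log10: log10(52587738300) = 10.720884
Multiply: SIL = 10 * 10.720884 = 107.21

107.21 dB


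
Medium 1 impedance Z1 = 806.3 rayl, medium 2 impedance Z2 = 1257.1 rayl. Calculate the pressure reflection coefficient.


Given values:
  Z1 = 806.3 rayl, Z2 = 1257.1 rayl
Formula: R = (Z2 - Z1) / (Z2 + Z1)
Numerator: Z2 - Z1 = 1257.1 - 806.3 = 450.8
Denominator: Z2 + Z1 = 1257.1 + 806.3 = 2063.4
R = 450.8 / 2063.4 = 0.2185

0.2185


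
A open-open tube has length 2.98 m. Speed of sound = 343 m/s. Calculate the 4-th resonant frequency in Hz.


Given values:
  Tube type: open-open, L = 2.98 m, c = 343 m/s, n = 4
Formula: f_n = n * c / (2 * L)
Compute 2 * L = 2 * 2.98 = 5.96
f = 4 * 343 / 5.96
f = 230.2

230.2 Hz


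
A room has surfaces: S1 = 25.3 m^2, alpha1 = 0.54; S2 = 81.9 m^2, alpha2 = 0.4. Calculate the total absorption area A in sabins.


Given surfaces:
  Surface 1: 25.3 * 0.54 = 13.662
  Surface 2: 81.9 * 0.4 = 32.76
Formula: A = sum(Si * alpha_i)
A = 13.662 + 32.76
A = 46.42

46.42 sabins


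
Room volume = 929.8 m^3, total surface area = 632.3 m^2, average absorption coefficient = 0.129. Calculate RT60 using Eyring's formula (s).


Given values:
  V = 929.8 m^3, S = 632.3 m^2, alpha = 0.129
Formula: RT60 = 0.161 * V / (-S * ln(1 - alpha))
Compute ln(1 - 0.129) = ln(0.871) = -0.138113
Denominator: -632.3 * -0.138113 = 87.3288
Numerator: 0.161 * 929.8 = 149.6978
RT60 = 149.6978 / 87.3288 = 1.714

1.714 s


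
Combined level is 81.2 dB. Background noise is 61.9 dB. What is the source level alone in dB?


Given values:
  L_total = 81.2 dB, L_bg = 61.9 dB
Formula: L_source = 10 * log10(10^(L_total/10) - 10^(L_bg/10))
Convert to linear:
  10^(81.2/10) = 131825673.8556
  10^(61.9/10) = 1548816.6189
Difference: 131825673.8556 - 1548816.6189 = 130276857.2367
L_source = 10 * log10(130276857.2367) = 81.15

81.15 dB


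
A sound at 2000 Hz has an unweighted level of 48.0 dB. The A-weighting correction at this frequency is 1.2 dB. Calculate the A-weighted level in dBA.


Given values:
  SPL = 48.0 dB
  A-weighting at 2000 Hz = 1.2 dB
Formula: L_A = SPL + A_weight
L_A = 48.0 + (1.2)
L_A = 49.2

49.2 dBA


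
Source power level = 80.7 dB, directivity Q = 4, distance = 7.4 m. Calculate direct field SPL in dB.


Given values:
  Lw = 80.7 dB, Q = 4, r = 7.4 m
Formula: SPL = Lw + 10 * log10(Q / (4 * pi * r^2))
Compute 4 * pi * r^2 = 4 * pi * 7.4^2 = 688.1345
Compute Q / denom = 4 / 688.1345 = 0.00581282
Compute 10 * log10(0.00581282) = -22.3561
SPL = 80.7 + (-22.3561) = 58.34

58.34 dB


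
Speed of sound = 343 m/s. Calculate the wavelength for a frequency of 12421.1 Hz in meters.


Given values:
  c = 343 m/s, f = 12421.1 Hz
Formula: lambda = c / f
lambda = 343 / 12421.1
lambda = 0.0276

0.0276 m


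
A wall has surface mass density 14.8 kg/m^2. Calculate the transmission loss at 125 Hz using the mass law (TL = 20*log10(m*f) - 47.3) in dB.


Given values:
  m = 14.8 kg/m^2, f = 125 Hz
Formula: TL = 20 * log10(m * f) - 47.3
Compute m * f = 14.8 * 125 = 1850.0
Compute log10(1850.0) = 3.267172
Compute 20 * 3.267172 = 65.3434
TL = 65.3434 - 47.3 = 18.04

18.04 dB


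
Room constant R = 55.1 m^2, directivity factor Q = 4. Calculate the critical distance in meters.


Given values:
  R = 55.1 m^2, Q = 4
Formula: d_c = 0.141 * sqrt(Q * R)
Compute Q * R = 4 * 55.1 = 220.4
Compute sqrt(220.4) = 14.8459
d_c = 0.141 * 14.8459 = 2.093

2.093 m


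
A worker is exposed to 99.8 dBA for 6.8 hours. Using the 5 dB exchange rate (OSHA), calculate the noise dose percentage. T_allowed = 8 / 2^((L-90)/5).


Given values:
  L = 99.8 dBA, T = 6.8 hours
Formula: T_allowed = 8 / 2^((L - 90) / 5)
Compute exponent: (99.8 - 90) / 5 = 1.96
Compute 2^(1.96) = 3.89062
T_allowed = 8 / 3.89062 = 2.056228 hours
Dose = (T / T_allowed) * 100
Dose = (6.8 / 2.056228) * 100 = 330.7

330.7 %


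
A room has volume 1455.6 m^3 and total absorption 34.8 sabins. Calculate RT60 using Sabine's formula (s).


Given values:
  V = 1455.6 m^3
  A = 34.8 sabins
Formula: RT60 = 0.161 * V / A
Numerator: 0.161 * 1455.6 = 234.3516
RT60 = 234.3516 / 34.8 = 6.734

6.734 s


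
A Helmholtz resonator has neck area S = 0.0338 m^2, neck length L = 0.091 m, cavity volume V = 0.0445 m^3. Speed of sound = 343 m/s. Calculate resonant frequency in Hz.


Given values:
  S = 0.0338 m^2, L = 0.091 m, V = 0.0445 m^3, c = 343 m/s
Formula: f = (c / (2*pi)) * sqrt(S / (V * L))
Compute V * L = 0.0445 * 0.091 = 0.0040495
Compute S / (V * L) = 0.0338 / 0.0040495 = 8.3467
Compute sqrt(8.3467) = 2.889066
Compute c / (2*pi) = 343 / 6.283185 = 54.590148
f = 54.590148 * 2.889066 = 157.71

157.71 Hz


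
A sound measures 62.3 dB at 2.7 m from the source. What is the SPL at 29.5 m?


Given values:
  SPL1 = 62.3 dB, r1 = 2.7 m, r2 = 29.5 m
Formula: SPL2 = SPL1 - 20 * log10(r2 / r1)
Compute ratio: r2 / r1 = 29.5 / 2.7 = 10.9259
Compute log10: log10(10.9259) = 1.038457
Compute drop: 20 * 1.038457 = 20.7691
SPL2 = 62.3 - 20.7691 = 41.53

41.53 dB


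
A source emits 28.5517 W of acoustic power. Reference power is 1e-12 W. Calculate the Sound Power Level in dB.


Given values:
  W = 28.5517 W
  W_ref = 1e-12 W
Formula: SWL = 10 * log10(W / W_ref)
Compute ratio: W / W_ref = 28551700000000
Compute log10: log10(28551700000000) = 13.455632
Multiply: SWL = 10 * 13.455632 = 134.56

134.56 dB


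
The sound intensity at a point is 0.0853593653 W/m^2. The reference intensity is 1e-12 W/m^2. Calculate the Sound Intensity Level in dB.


Given values:
  I = 0.0853593653 W/m^2
  I_ref = 1e-12 W/m^2
Formula: SIL = 10 * log10(I / I_ref)
Compute ratio: I / I_ref = 85359365300
Compute log10: log10(85359365300) = 10.931251
Multiply: SIL = 10 * 10.931251 = 109.31

109.31 dB


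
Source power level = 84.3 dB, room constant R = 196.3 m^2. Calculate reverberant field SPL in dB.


Given values:
  Lw = 84.3 dB, R = 196.3 m^2
Formula: SPL = Lw + 10 * log10(4 / R)
Compute 4 / R = 4 / 196.3 = 0.020377
Compute 10 * log10(0.020377) = -16.9086
SPL = 84.3 + (-16.9086) = 67.39

67.39 dB


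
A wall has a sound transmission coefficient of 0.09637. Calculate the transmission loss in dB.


Given values:
  tau = 0.09637
Formula: TL = 10 * log10(1 / tau)
Compute 1 / tau = 1 / 0.09637 = 10.3767
Compute log10(10.3767) = 1.016059
TL = 10 * 1.016059 = 10.16

10.16 dB


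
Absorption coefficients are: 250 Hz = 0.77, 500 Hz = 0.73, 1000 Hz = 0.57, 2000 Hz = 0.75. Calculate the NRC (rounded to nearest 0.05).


Given values:
  a_250 = 0.77, a_500 = 0.73
  a_1000 = 0.57, a_2000 = 0.75
Formula: NRC = (a250 + a500 + a1000 + a2000) / 4
Sum = 0.77 + 0.73 + 0.57 + 0.75 = 2.82
NRC = 2.82 / 4 = 0.705
Rounded to nearest 0.05: 0.7

0.7


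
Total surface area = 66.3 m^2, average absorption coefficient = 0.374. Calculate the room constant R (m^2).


Given values:
  S = 66.3 m^2, alpha = 0.374
Formula: R = S * alpha / (1 - alpha)
Numerator: 66.3 * 0.374 = 24.7962
Denominator: 1 - 0.374 = 0.626
R = 24.7962 / 0.626 = 39.61

39.61 m^2


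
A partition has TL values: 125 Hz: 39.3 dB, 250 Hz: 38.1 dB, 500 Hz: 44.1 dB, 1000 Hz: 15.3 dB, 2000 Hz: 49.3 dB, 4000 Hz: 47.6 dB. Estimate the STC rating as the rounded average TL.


Given TL values at each frequency:
  125 Hz: 39.3 dB
  250 Hz: 38.1 dB
  500 Hz: 44.1 dB
  1000 Hz: 15.3 dB
  2000 Hz: 49.3 dB
  4000 Hz: 47.6 dB
Formula: STC ~ round(average of TL values)
Sum = 39.3 + 38.1 + 44.1 + 15.3 + 49.3 + 47.6 = 233.7
Average = 233.7 / 6 = 38.95
Rounded: 39

39


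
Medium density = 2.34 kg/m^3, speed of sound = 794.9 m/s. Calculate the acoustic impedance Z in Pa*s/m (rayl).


Given values:
  rho = 2.34 kg/m^3
  c = 794.9 m/s
Formula: Z = rho * c
Z = 2.34 * 794.9
Z = 1860.07

1860.07 rayl


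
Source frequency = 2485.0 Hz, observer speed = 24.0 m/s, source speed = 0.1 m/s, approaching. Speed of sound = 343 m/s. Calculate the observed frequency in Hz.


Given values:
  f_s = 2485.0 Hz, v_o = 24.0 m/s, v_s = 0.1 m/s
  Direction: approaching
Formula: f_o = f_s * (c + v_o) / (c - v_s)
Numerator: c + v_o = 343 + 24.0 = 367.0
Denominator: c - v_s = 343 - 0.1 = 342.9
f_o = 2485.0 * 367.0 / 342.9 = 2659.65

2659.65 Hz


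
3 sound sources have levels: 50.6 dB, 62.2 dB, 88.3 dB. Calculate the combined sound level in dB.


Formula: L_total = 10 * log10( sum(10^(Li/10)) )
  Source 1: 10^(50.6/10) = 114815.3621
  Source 2: 10^(62.2/10) = 1659586.9074
  Source 3: 10^(88.3/10) = 676082975.392
Sum of linear values = 677857377.6615
L_total = 10 * log10(677857377.6615) = 88.31

88.31 dB


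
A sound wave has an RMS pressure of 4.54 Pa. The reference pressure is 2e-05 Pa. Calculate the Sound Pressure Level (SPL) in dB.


Given values:
  p = 4.54 Pa
  p_ref = 2e-05 Pa
Formula: SPL = 20 * log10(p / p_ref)
Compute ratio: p / p_ref = 4.54 / 2e-05 = 227000
Compute log10: log10(227000) = 5.356026
Multiply: SPL = 20 * 5.356026 = 107.12

107.12 dB


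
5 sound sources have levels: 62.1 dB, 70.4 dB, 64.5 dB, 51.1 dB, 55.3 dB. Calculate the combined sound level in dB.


Formula: L_total = 10 * log10( sum(10^(Li/10)) )
  Source 1: 10^(62.1/10) = 1621810.0974
  Source 2: 10^(70.4/10) = 10964781.9614
  Source 3: 10^(64.5/10) = 2818382.9313
  Source 4: 10^(51.1/10) = 128824.9552
  Source 5: 10^(55.3/10) = 338844.1561
Sum of linear values = 15872644.1014
L_total = 10 * log10(15872644.1014) = 72.01

72.01 dB


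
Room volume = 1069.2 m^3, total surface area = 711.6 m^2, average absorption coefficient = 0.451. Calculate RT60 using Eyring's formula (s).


Given values:
  V = 1069.2 m^3, S = 711.6 m^2, alpha = 0.451
Formula: RT60 = 0.161 * V / (-S * ln(1 - alpha))
Compute ln(1 - 0.451) = ln(0.549) = -0.599657
Denominator: -711.6 * -0.599657 = 426.7159
Numerator: 0.161 * 1069.2 = 172.1412
RT60 = 172.1412 / 426.7159 = 0.403

0.403 s


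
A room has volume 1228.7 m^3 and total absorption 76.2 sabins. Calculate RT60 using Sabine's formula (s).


Given values:
  V = 1228.7 m^3
  A = 76.2 sabins
Formula: RT60 = 0.161 * V / A
Numerator: 0.161 * 1228.7 = 197.8207
RT60 = 197.8207 / 76.2 = 2.596

2.596 s


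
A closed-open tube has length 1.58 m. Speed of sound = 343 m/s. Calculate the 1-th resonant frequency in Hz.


Given values:
  Tube type: closed-open, L = 1.58 m, c = 343 m/s, n = 1
Formula: f_n = (2n - 1) * c / (4 * L)
Compute 2n - 1 = 2*1 - 1 = 1
Compute 4 * L = 4 * 1.58 = 6.32
f = 1 * 343 / 6.32
f = 54.27

54.27 Hz


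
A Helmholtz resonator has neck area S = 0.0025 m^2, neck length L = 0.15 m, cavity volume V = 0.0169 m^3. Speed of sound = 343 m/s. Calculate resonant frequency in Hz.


Given values:
  S = 0.0025 m^2, L = 0.15 m, V = 0.0169 m^3, c = 343 m/s
Formula: f = (c / (2*pi)) * sqrt(S / (V * L))
Compute V * L = 0.0169 * 0.15 = 0.002535
Compute S / (V * L) = 0.0025 / 0.002535 = 0.9862
Compute sqrt(0.9862) = 0.993076
Compute c / (2*pi) = 343 / 6.283185 = 54.590148
f = 54.590148 * 0.993076 = 54.21

54.21 Hz


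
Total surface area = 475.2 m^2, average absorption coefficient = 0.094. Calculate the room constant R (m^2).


Given values:
  S = 475.2 m^2, alpha = 0.094
Formula: R = S * alpha / (1 - alpha)
Numerator: 475.2 * 0.094 = 44.6688
Denominator: 1 - 0.094 = 0.906
R = 44.6688 / 0.906 = 49.3

49.3 m^2


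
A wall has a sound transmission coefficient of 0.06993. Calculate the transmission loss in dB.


Given values:
  tau = 0.06993
Formula: TL = 10 * log10(1 / tau)
Compute 1 / tau = 1 / 0.06993 = 14.3
Compute log10(14.3) = 1.155336
TL = 10 * 1.155336 = 11.55

11.55 dB


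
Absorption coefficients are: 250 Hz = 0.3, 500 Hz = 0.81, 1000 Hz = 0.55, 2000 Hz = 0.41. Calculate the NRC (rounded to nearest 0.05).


Given values:
  a_250 = 0.3, a_500 = 0.81
  a_1000 = 0.55, a_2000 = 0.41
Formula: NRC = (a250 + a500 + a1000 + a2000) / 4
Sum = 0.3 + 0.81 + 0.55 + 0.41 = 2.07
NRC = 2.07 / 4 = 0.5175
Rounded to nearest 0.05: 0.5

0.5


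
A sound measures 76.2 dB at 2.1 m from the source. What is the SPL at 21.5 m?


Given values:
  SPL1 = 76.2 dB, r1 = 2.1 m, r2 = 21.5 m
Formula: SPL2 = SPL1 - 20 * log10(r2 / r1)
Compute ratio: r2 / r1 = 21.5 / 2.1 = 10.2381
Compute log10: log10(10.2381) = 1.010219
Compute drop: 20 * 1.010219 = 20.2044
SPL2 = 76.2 - 20.2044 = 56.0

56.0 dB


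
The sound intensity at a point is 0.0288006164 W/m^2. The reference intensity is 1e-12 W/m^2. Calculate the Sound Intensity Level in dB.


Given values:
  I = 0.0288006164 W/m^2
  I_ref = 1e-12 W/m^2
Formula: SIL = 10 * log10(I / I_ref)
Compute ratio: I / I_ref = 28800616400
Compute log10: log10(28800616400) = 10.459402
Multiply: SIL = 10 * 10.459402 = 104.59

104.59 dB


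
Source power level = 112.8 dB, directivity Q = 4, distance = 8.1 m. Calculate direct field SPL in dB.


Given values:
  Lw = 112.8 dB, Q = 4, r = 8.1 m
Formula: SPL = Lw + 10 * log10(Q / (4 * pi * r^2))
Compute 4 * pi * r^2 = 4 * pi * 8.1^2 = 824.4796
Compute Q / denom = 4 / 824.4796 = 0.00485155
Compute 10 * log10(0.00485155) = -23.1412
SPL = 112.8 + (-23.1412) = 89.66

89.66 dB


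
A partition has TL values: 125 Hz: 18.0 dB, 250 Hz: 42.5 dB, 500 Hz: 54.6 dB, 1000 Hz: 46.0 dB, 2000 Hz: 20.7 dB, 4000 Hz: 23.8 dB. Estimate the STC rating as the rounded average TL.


Given TL values at each frequency:
  125 Hz: 18.0 dB
  250 Hz: 42.5 dB
  500 Hz: 54.6 dB
  1000 Hz: 46.0 dB
  2000 Hz: 20.7 dB
  4000 Hz: 23.8 dB
Formula: STC ~ round(average of TL values)
Sum = 18.0 + 42.5 + 54.6 + 46.0 + 20.7 + 23.8 = 205.6
Average = 205.6 / 6 = 34.27
Rounded: 34

34


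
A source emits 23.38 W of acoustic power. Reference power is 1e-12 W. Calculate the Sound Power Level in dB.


Given values:
  W = 23.38 W
  W_ref = 1e-12 W
Formula: SWL = 10 * log10(W / W_ref)
Compute ratio: W / W_ref = 23380000000000
Compute log10: log10(23380000000000) = 13.368845
Multiply: SWL = 10 * 13.368845 = 133.69

133.69 dB


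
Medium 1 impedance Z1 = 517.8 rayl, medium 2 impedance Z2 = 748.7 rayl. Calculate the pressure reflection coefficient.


Given values:
  Z1 = 517.8 rayl, Z2 = 748.7 rayl
Formula: R = (Z2 - Z1) / (Z2 + Z1)
Numerator: Z2 - Z1 = 748.7 - 517.8 = 230.9
Denominator: Z2 + Z1 = 748.7 + 517.8 = 1266.5
R = 230.9 / 1266.5 = 0.1823

0.1823


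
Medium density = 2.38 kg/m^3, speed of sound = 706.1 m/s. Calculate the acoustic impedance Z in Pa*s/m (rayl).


Given values:
  rho = 2.38 kg/m^3
  c = 706.1 m/s
Formula: Z = rho * c
Z = 2.38 * 706.1
Z = 1680.52

1680.52 rayl


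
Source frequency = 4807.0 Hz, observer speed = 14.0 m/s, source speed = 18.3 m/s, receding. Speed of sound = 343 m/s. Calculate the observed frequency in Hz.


Given values:
  f_s = 4807.0 Hz, v_o = 14.0 m/s, v_s = 18.3 m/s
  Direction: receding
Formula: f_o = f_s * (c - v_o) / (c + v_s)
Numerator: c - v_o = 343 - 14.0 = 329.0
Denominator: c + v_s = 343 + 18.3 = 361.3
f_o = 4807.0 * 329.0 / 361.3 = 4377.26

4377.26 Hz


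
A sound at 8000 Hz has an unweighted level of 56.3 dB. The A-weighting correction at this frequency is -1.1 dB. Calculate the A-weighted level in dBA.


Given values:
  SPL = 56.3 dB
  A-weighting at 8000 Hz = -1.1 dB
Formula: L_A = SPL + A_weight
L_A = 56.3 + (-1.1)
L_A = 55.2

55.2 dBA


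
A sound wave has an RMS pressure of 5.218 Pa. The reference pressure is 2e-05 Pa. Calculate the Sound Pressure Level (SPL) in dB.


Given values:
  p = 5.218 Pa
  p_ref = 2e-05 Pa
Formula: SPL = 20 * log10(p / p_ref)
Compute ratio: p / p_ref = 5.218 / 2e-05 = 260900
Compute log10: log10(260900) = 5.416474
Multiply: SPL = 20 * 5.416474 = 108.33

108.33 dB


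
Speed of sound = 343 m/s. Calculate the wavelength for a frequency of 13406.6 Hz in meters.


Given values:
  c = 343 m/s, f = 13406.6 Hz
Formula: lambda = c / f
lambda = 343 / 13406.6
lambda = 0.0256

0.0256 m


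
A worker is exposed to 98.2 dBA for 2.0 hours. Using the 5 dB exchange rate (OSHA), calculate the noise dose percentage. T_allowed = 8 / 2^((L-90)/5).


Given values:
  L = 98.2 dBA, T = 2.0 hours
Formula: T_allowed = 8 / 2^((L - 90) / 5)
Compute exponent: (98.2 - 90) / 5 = 1.64
Compute 2^(1.64) = 3.116658
T_allowed = 8 / 3.116658 = 2.566852 hours
Dose = (T / T_allowed) * 100
Dose = (2.0 / 2.566852) * 100 = 77.92

77.92 %


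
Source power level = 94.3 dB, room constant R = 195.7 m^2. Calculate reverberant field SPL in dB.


Given values:
  Lw = 94.3 dB, R = 195.7 m^2
Formula: SPL = Lw + 10 * log10(4 / R)
Compute 4 / R = 4 / 195.7 = 0.020439
Compute 10 * log10(0.020439) = -16.8954
SPL = 94.3 + (-16.8954) = 77.4

77.4 dB


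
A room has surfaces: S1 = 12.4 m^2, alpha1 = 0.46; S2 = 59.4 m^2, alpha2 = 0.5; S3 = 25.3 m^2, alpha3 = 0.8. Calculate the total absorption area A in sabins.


Given surfaces:
  Surface 1: 12.4 * 0.46 = 5.704
  Surface 2: 59.4 * 0.5 = 29.7
  Surface 3: 25.3 * 0.8 = 20.24
Formula: A = sum(Si * alpha_i)
A = 5.704 + 29.7 + 20.24
A = 55.64

55.64 sabins


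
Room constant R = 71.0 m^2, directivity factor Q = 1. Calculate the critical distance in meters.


Given values:
  R = 71.0 m^2, Q = 1
Formula: d_c = 0.141 * sqrt(Q * R)
Compute Q * R = 1 * 71.0 = 71.0
Compute sqrt(71.0) = 8.4261
d_c = 0.141 * 8.4261 = 1.188

1.188 m


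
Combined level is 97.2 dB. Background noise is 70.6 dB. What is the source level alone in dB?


Given values:
  L_total = 97.2 dB, L_bg = 70.6 dB
Formula: L_source = 10 * log10(10^(L_total/10) - 10^(L_bg/10))
Convert to linear:
  10^(97.2/10) = 5248074602.4977
  10^(70.6/10) = 11481536.215
Difference: 5248074602.4977 - 11481536.215 = 5236593066.2827
L_source = 10 * log10(5236593066.2827) = 97.19

97.19 dB


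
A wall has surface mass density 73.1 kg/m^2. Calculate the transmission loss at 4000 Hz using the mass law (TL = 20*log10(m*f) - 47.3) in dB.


Given values:
  m = 73.1 kg/m^2, f = 4000 Hz
Formula: TL = 20 * log10(m * f) - 47.3
Compute m * f = 73.1 * 4000 = 292400.0
Compute log10(292400.0) = 5.465977
Compute 20 * 5.465977 = 109.3195
TL = 109.3195 - 47.3 = 62.02

62.02 dB


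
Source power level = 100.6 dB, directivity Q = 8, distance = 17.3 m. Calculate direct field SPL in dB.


Given values:
  Lw = 100.6 dB, Q = 8, r = 17.3 m
Formula: SPL = Lw + 10 * log10(Q / (4 * pi * r^2))
Compute 4 * pi * r^2 = 4 * pi * 17.3^2 = 3760.9891
Compute Q / denom = 8 / 3760.9891 = 0.0021271
Compute 10 * log10(0.0021271) = -26.7221
SPL = 100.6 + (-26.7221) = 73.88

73.88 dB


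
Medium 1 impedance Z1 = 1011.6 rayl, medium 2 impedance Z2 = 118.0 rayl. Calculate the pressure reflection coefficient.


Given values:
  Z1 = 1011.6 rayl, Z2 = 118.0 rayl
Formula: R = (Z2 - Z1) / (Z2 + Z1)
Numerator: Z2 - Z1 = 118.0 - 1011.6 = -893.6
Denominator: Z2 + Z1 = 118.0 + 1011.6 = 1129.6
R = -893.6 / 1129.6 = -0.7911

-0.7911


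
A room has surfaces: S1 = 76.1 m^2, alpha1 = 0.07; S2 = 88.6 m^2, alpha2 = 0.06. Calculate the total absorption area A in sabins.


Given surfaces:
  Surface 1: 76.1 * 0.07 = 5.327
  Surface 2: 88.6 * 0.06 = 5.316
Formula: A = sum(Si * alpha_i)
A = 5.327 + 5.316
A = 10.64

10.64 sabins


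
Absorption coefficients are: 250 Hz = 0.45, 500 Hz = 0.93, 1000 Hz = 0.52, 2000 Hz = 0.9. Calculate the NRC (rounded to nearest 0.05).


Given values:
  a_250 = 0.45, a_500 = 0.93
  a_1000 = 0.52, a_2000 = 0.9
Formula: NRC = (a250 + a500 + a1000 + a2000) / 4
Sum = 0.45 + 0.93 + 0.52 + 0.9 = 2.8
NRC = 2.8 / 4 = 0.7
Rounded to nearest 0.05: 0.7

0.7


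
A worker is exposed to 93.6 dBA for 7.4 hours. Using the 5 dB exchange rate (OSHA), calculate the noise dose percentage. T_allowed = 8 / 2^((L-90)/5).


Given values:
  L = 93.6 dBA, T = 7.4 hours
Formula: T_allowed = 8 / 2^((L - 90) / 5)
Compute exponent: (93.6 - 90) / 5 = 0.72
Compute 2^(0.72) = 1.647182
T_allowed = 8 / 1.647182 = 4.85678 hours
Dose = (T / T_allowed) * 100
Dose = (7.4 / 4.85678) * 100 = 152.36

152.36 %


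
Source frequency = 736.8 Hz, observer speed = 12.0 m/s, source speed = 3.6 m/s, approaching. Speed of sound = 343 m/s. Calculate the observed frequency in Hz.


Given values:
  f_s = 736.8 Hz, v_o = 12.0 m/s, v_s = 3.6 m/s
  Direction: approaching
Formula: f_o = f_s * (c + v_o) / (c - v_s)
Numerator: c + v_o = 343 + 12.0 = 355.0
Denominator: c - v_s = 343 - 3.6 = 339.4
f_o = 736.8 * 355.0 / 339.4 = 770.67

770.67 Hz


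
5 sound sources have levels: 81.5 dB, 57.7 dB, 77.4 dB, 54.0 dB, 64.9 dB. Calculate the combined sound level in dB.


Formula: L_total = 10 * log10( sum(10^(Li/10)) )
  Source 1: 10^(81.5/10) = 141253754.4623
  Source 2: 10^(57.7/10) = 588843.6554
  Source 3: 10^(77.4/10) = 54954087.3858
  Source 4: 10^(54.0/10) = 251188.6432
  Source 5: 10^(64.9/10) = 3090295.4325
Sum of linear values = 200138169.5792
L_total = 10 * log10(200138169.5792) = 83.01

83.01 dB


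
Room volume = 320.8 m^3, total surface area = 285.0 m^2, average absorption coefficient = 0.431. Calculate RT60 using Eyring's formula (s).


Given values:
  V = 320.8 m^3, S = 285.0 m^2, alpha = 0.431
Formula: RT60 = 0.161 * V / (-S * ln(1 - alpha))
Compute ln(1 - 0.431) = ln(0.569) = -0.563875
Denominator: -285.0 * -0.563875 = 160.7044
Numerator: 0.161 * 320.8 = 51.6488
RT60 = 51.6488 / 160.7044 = 0.321

0.321 s


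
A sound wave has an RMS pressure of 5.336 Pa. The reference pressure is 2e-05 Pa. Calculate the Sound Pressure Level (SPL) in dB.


Given values:
  p = 5.336 Pa
  p_ref = 2e-05 Pa
Formula: SPL = 20 * log10(p / p_ref)
Compute ratio: p / p_ref = 5.336 / 2e-05 = 266800
Compute log10: log10(266800) = 5.426186
Multiply: SPL = 20 * 5.426186 = 108.52

108.52 dB


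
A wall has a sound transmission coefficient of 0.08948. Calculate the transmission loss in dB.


Given values:
  tau = 0.08948
Formula: TL = 10 * log10(1 / tau)
Compute 1 / tau = 1 / 0.08948 = 11.1757
Compute log10(11.1757) = 1.048275
TL = 10 * 1.048275 = 10.48

10.48 dB


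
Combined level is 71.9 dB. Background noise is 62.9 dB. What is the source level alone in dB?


Given values:
  L_total = 71.9 dB, L_bg = 62.9 dB
Formula: L_source = 10 * log10(10^(L_total/10) - 10^(L_bg/10))
Convert to linear:
  10^(71.9/10) = 15488166.1891
  10^(62.9/10) = 1949844.5998
Difference: 15488166.1891 - 1949844.5998 = 13538321.5893
L_source = 10 * log10(13538321.5893) = 71.32

71.32 dB


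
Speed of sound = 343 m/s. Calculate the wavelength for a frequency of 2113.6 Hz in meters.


Given values:
  c = 343 m/s, f = 2113.6 Hz
Formula: lambda = c / f
lambda = 343 / 2113.6
lambda = 0.1623

0.1623 m


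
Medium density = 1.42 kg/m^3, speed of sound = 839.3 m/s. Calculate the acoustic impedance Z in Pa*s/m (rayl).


Given values:
  rho = 1.42 kg/m^3
  c = 839.3 m/s
Formula: Z = rho * c
Z = 1.42 * 839.3
Z = 1191.81

1191.81 rayl


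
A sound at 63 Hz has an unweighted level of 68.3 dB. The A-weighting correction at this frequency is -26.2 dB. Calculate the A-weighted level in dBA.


Given values:
  SPL = 68.3 dB
  A-weighting at 63 Hz = -26.2 dB
Formula: L_A = SPL + A_weight
L_A = 68.3 + (-26.2)
L_A = 42.1

42.1 dBA


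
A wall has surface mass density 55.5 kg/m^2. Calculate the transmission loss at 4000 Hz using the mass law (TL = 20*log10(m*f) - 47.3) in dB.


Given values:
  m = 55.5 kg/m^2, f = 4000 Hz
Formula: TL = 20 * log10(m * f) - 47.3
Compute m * f = 55.5 * 4000 = 222000.0
Compute log10(222000.0) = 5.346353
Compute 20 * 5.346353 = 106.9271
TL = 106.9271 - 47.3 = 59.63

59.63 dB


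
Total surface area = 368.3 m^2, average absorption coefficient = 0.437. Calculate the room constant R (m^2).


Given values:
  S = 368.3 m^2, alpha = 0.437
Formula: R = S * alpha / (1 - alpha)
Numerator: 368.3 * 0.437 = 160.9471
Denominator: 1 - 0.437 = 0.563
R = 160.9471 / 0.563 = 285.87

285.87 m^2


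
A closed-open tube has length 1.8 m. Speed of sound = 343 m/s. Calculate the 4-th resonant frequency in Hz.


Given values:
  Tube type: closed-open, L = 1.8 m, c = 343 m/s, n = 4
Formula: f_n = (2n - 1) * c / (4 * L)
Compute 2n - 1 = 2*4 - 1 = 7
Compute 4 * L = 4 * 1.8 = 7.2
f = 7 * 343 / 7.2
f = 333.47

333.47 Hz


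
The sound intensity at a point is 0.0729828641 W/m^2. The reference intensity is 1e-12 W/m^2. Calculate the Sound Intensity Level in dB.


Given values:
  I = 0.0729828641 W/m^2
  I_ref = 1e-12 W/m^2
Formula: SIL = 10 * log10(I / I_ref)
Compute ratio: I / I_ref = 72982864100
Compute log10: log10(72982864100) = 10.863221
Multiply: SIL = 10 * 10.863221 = 108.63

108.63 dB


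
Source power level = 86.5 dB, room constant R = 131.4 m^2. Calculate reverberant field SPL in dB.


Given values:
  Lw = 86.5 dB, R = 131.4 m^2
Formula: SPL = Lw + 10 * log10(4 / R)
Compute 4 / R = 4 / 131.4 = 0.030441
Compute 10 * log10(0.030441) = -15.1654
SPL = 86.5 + (-15.1654) = 71.33

71.33 dB


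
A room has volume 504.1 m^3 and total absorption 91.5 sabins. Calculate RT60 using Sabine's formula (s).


Given values:
  V = 504.1 m^3
  A = 91.5 sabins
Formula: RT60 = 0.161 * V / A
Numerator: 0.161 * 504.1 = 81.1601
RT60 = 81.1601 / 91.5 = 0.887

0.887 s


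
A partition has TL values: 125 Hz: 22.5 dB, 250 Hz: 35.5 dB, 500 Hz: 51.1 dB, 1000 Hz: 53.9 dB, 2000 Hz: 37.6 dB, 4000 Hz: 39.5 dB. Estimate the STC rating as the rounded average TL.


Given TL values at each frequency:
  125 Hz: 22.5 dB
  250 Hz: 35.5 dB
  500 Hz: 51.1 dB
  1000 Hz: 53.9 dB
  2000 Hz: 37.6 dB
  4000 Hz: 39.5 dB
Formula: STC ~ round(average of TL values)
Sum = 22.5 + 35.5 + 51.1 + 53.9 + 37.6 + 39.5 = 240.1
Average = 240.1 / 6 = 40.02
Rounded: 40

40


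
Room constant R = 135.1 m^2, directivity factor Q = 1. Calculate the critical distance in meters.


Given values:
  R = 135.1 m^2, Q = 1
Formula: d_c = 0.141 * sqrt(Q * R)
Compute Q * R = 1 * 135.1 = 135.1
Compute sqrt(135.1) = 11.6233
d_c = 0.141 * 11.6233 = 1.639

1.639 m


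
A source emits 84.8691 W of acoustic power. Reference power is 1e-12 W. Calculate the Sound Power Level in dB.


Given values:
  W = 84.8691 W
  W_ref = 1e-12 W
Formula: SWL = 10 * log10(W / W_ref)
Compute ratio: W / W_ref = 84869100000000
Compute log10: log10(84869100000000) = 13.92875
Multiply: SWL = 10 * 13.92875 = 139.29

139.29 dB


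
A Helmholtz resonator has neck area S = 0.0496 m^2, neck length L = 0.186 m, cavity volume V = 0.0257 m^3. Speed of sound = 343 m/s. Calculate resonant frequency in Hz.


Given values:
  S = 0.0496 m^2, L = 0.186 m, V = 0.0257 m^3, c = 343 m/s
Formula: f = (c / (2*pi)) * sqrt(S / (V * L))
Compute V * L = 0.0257 * 0.186 = 0.0047802
Compute S / (V * L) = 0.0496 / 0.0047802 = 10.3761
Compute sqrt(10.3761) = 3.221195
Compute c / (2*pi) = 343 / 6.283185 = 54.590148
f = 54.590148 * 3.221195 = 175.85

175.85 Hz


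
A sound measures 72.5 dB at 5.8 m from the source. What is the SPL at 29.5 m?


Given values:
  SPL1 = 72.5 dB, r1 = 5.8 m, r2 = 29.5 m
Formula: SPL2 = SPL1 - 20 * log10(r2 / r1)
Compute ratio: r2 / r1 = 29.5 / 5.8 = 5.0862
Compute log10: log10(5.0862) = 0.706393
Compute drop: 20 * 0.706393 = 14.1279
SPL2 = 72.5 - 14.1279 = 58.37

58.37 dB


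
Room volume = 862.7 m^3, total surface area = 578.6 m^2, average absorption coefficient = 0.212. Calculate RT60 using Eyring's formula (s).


Given values:
  V = 862.7 m^3, S = 578.6 m^2, alpha = 0.212
Formula: RT60 = 0.161 * V / (-S * ln(1 - alpha))
Compute ln(1 - 0.212) = ln(0.788) = -0.238257
Denominator: -578.6 * -0.238257 = 137.8555
Numerator: 0.161 * 862.7 = 138.8947
RT60 = 138.8947 / 137.8555 = 1.008

1.008 s


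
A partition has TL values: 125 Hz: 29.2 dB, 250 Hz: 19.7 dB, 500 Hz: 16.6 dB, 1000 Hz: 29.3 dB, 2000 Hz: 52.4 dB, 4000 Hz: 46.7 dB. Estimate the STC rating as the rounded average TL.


Given TL values at each frequency:
  125 Hz: 29.2 dB
  250 Hz: 19.7 dB
  500 Hz: 16.6 dB
  1000 Hz: 29.3 dB
  2000 Hz: 52.4 dB
  4000 Hz: 46.7 dB
Formula: STC ~ round(average of TL values)
Sum = 29.2 + 19.7 + 16.6 + 29.3 + 52.4 + 46.7 = 193.9
Average = 193.9 / 6 = 32.32
Rounded: 32

32


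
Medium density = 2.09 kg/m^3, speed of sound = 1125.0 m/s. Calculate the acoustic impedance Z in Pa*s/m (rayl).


Given values:
  rho = 2.09 kg/m^3
  c = 1125.0 m/s
Formula: Z = rho * c
Z = 2.09 * 1125.0
Z = 2351.25

2351.25 rayl


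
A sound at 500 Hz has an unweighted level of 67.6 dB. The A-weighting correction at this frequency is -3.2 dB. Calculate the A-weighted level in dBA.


Given values:
  SPL = 67.6 dB
  A-weighting at 500 Hz = -3.2 dB
Formula: L_A = SPL + A_weight
L_A = 67.6 + (-3.2)
L_A = 64.4

64.4 dBA


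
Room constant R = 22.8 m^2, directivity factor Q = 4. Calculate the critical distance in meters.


Given values:
  R = 22.8 m^2, Q = 4
Formula: d_c = 0.141 * sqrt(Q * R)
Compute Q * R = 4 * 22.8 = 91.2
Compute sqrt(91.2) = 9.5499
d_c = 0.141 * 9.5499 = 1.347

1.347 m


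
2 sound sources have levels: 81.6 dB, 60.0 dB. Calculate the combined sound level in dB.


Formula: L_total = 10 * log10( sum(10^(Li/10)) )
  Source 1: 10^(81.6/10) = 144543977.0746
  Source 2: 10^(60.0/10) = 1000000.0
Sum of linear values = 145543977.0746
L_total = 10 * log10(145543977.0746) = 81.63

81.63 dB


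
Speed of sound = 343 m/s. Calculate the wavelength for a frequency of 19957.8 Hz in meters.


Given values:
  c = 343 m/s, f = 19957.8 Hz
Formula: lambda = c / f
lambda = 343 / 19957.8
lambda = 0.0172

0.0172 m


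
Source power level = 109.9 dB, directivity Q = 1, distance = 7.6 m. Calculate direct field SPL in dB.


Given values:
  Lw = 109.9 dB, Q = 1, r = 7.6 m
Formula: SPL = Lw + 10 * log10(Q / (4 * pi * r^2))
Compute 4 * pi * r^2 = 4 * pi * 7.6^2 = 725.8336
Compute Q / denom = 1 / 725.8336 = 0.00137773
Compute 10 * log10(0.00137773) = -28.6084
SPL = 109.9 + (-28.6084) = 81.29

81.29 dB


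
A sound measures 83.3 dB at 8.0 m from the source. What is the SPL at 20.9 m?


Given values:
  SPL1 = 83.3 dB, r1 = 8.0 m, r2 = 20.9 m
Formula: SPL2 = SPL1 - 20 * log10(r2 / r1)
Compute ratio: r2 / r1 = 20.9 / 8.0 = 2.6125
Compute log10: log10(2.6125) = 0.417056
Compute drop: 20 * 0.417056 = 8.3411
SPL2 = 83.3 - 8.3411 = 74.96

74.96 dB


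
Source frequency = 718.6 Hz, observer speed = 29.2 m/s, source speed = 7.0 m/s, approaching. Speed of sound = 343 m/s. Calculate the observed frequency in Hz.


Given values:
  f_s = 718.6 Hz, v_o = 29.2 m/s, v_s = 7.0 m/s
  Direction: approaching
Formula: f_o = f_s * (c + v_o) / (c - v_s)
Numerator: c + v_o = 343 + 29.2 = 372.2
Denominator: c - v_s = 343 - 7.0 = 336.0
f_o = 718.6 * 372.2 / 336.0 = 796.02

796.02 Hz


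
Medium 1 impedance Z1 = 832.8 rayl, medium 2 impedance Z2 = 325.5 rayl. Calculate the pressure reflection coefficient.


Given values:
  Z1 = 832.8 rayl, Z2 = 325.5 rayl
Formula: R = (Z2 - Z1) / (Z2 + Z1)
Numerator: Z2 - Z1 = 325.5 - 832.8 = -507.3
Denominator: Z2 + Z1 = 325.5 + 832.8 = 1158.3
R = -507.3 / 1158.3 = -0.438

-0.438


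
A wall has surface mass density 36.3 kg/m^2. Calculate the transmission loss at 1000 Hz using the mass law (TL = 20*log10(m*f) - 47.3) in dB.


Given values:
  m = 36.3 kg/m^2, f = 1000 Hz
Formula: TL = 20 * log10(m * f) - 47.3
Compute m * f = 36.3 * 1000 = 36300.0
Compute log10(36300.0) = 4.559907
Compute 20 * 4.559907 = 91.1981
TL = 91.1981 - 47.3 = 43.9

43.9 dB


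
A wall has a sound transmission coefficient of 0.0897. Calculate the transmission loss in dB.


Given values:
  tau = 0.0897
Formula: TL = 10 * log10(1 / tau)
Compute 1 / tau = 1 / 0.0897 = 11.1483
Compute log10(11.1483) = 1.047209
TL = 10 * 1.047209 = 10.47

10.47 dB


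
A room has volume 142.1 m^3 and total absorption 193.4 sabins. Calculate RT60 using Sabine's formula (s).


Given values:
  V = 142.1 m^3
  A = 193.4 sabins
Formula: RT60 = 0.161 * V / A
Numerator: 0.161 * 142.1 = 22.8781
RT60 = 22.8781 / 193.4 = 0.118

0.118 s


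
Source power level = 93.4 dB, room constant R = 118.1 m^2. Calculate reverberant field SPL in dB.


Given values:
  Lw = 93.4 dB, R = 118.1 m^2
Formula: SPL = Lw + 10 * log10(4 / R)
Compute 4 / R = 4 / 118.1 = 0.03387
Compute 10 * log10(0.03387) = -14.7018
SPL = 93.4 + (-14.7018) = 78.7

78.7 dB


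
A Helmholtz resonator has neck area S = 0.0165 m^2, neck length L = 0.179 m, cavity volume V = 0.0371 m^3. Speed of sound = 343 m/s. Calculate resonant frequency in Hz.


Given values:
  S = 0.0165 m^2, L = 0.179 m, V = 0.0371 m^3, c = 343 m/s
Formula: f = (c / (2*pi)) * sqrt(S / (V * L))
Compute V * L = 0.0371 * 0.179 = 0.0066409
Compute S / (V * L) = 0.0165 / 0.0066409 = 2.4846
Compute sqrt(2.4846) = 1.576261
Compute c / (2*pi) = 343 / 6.283185 = 54.590148
f = 54.590148 * 1.576261 = 86.05

86.05 Hz


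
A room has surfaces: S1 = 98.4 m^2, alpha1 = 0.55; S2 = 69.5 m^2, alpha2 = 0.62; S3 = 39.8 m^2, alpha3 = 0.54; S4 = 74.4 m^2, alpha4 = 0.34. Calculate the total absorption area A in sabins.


Given surfaces:
  Surface 1: 98.4 * 0.55 = 54.12
  Surface 2: 69.5 * 0.62 = 43.09
  Surface 3: 39.8 * 0.54 = 21.492
  Surface 4: 74.4 * 0.34 = 25.296
Formula: A = sum(Si * alpha_i)
A = 54.12 + 43.09 + 21.492 + 25.296
A = 144.0

144.0 sabins


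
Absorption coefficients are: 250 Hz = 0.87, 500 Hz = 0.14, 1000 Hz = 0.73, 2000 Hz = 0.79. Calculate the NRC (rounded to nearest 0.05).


Given values:
  a_250 = 0.87, a_500 = 0.14
  a_1000 = 0.73, a_2000 = 0.79
Formula: NRC = (a250 + a500 + a1000 + a2000) / 4
Sum = 0.87 + 0.14 + 0.73 + 0.79 = 2.53
NRC = 2.53 / 4 = 0.6325
Rounded to nearest 0.05: 0.65

0.65


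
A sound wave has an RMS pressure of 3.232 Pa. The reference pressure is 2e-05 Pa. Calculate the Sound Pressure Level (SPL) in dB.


Given values:
  p = 3.232 Pa
  p_ref = 2e-05 Pa
Formula: SPL = 20 * log10(p / p_ref)
Compute ratio: p / p_ref = 3.232 / 2e-05 = 161600
Compute log10: log10(161600) = 5.208441
Multiply: SPL = 20 * 5.208441 = 104.17

104.17 dB


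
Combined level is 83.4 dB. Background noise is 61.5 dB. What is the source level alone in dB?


Given values:
  L_total = 83.4 dB, L_bg = 61.5 dB
Formula: L_source = 10 * log10(10^(L_total/10) - 10^(L_bg/10))
Convert to linear:
  10^(83.4/10) = 218776162.395
  10^(61.5/10) = 1412537.5446
Difference: 218776162.395 - 1412537.5446 = 217363624.8504
L_source = 10 * log10(217363624.8504) = 83.37

83.37 dB


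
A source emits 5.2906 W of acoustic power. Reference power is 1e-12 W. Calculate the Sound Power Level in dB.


Given values:
  W = 5.2906 W
  W_ref = 1e-12 W
Formula: SWL = 10 * log10(W / W_ref)
Compute ratio: W / W_ref = 5290600000000
Compute log10: log10(5290600000000) = 12.723505
Multiply: SWL = 10 * 12.723505 = 127.24

127.24 dB


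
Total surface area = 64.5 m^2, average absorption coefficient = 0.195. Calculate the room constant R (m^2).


Given values:
  S = 64.5 m^2, alpha = 0.195
Formula: R = S * alpha / (1 - alpha)
Numerator: 64.5 * 0.195 = 12.5775
Denominator: 1 - 0.195 = 0.805
R = 12.5775 / 0.805 = 15.62

15.62 m^2


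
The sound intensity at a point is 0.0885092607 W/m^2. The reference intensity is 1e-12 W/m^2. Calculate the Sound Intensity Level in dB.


Given values:
  I = 0.0885092607 W/m^2
  I_ref = 1e-12 W/m^2
Formula: SIL = 10 * log10(I / I_ref)
Compute ratio: I / I_ref = 88509260700
Compute log10: log10(88509260700) = 10.946989
Multiply: SIL = 10 * 10.946989 = 109.47

109.47 dB


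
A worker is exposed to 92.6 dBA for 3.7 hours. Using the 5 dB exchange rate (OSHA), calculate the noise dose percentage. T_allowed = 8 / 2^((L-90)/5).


Given values:
  L = 92.6 dBA, T = 3.7 hours
Formula: T_allowed = 8 / 2^((L - 90) / 5)
Compute exponent: (92.6 - 90) / 5 = 0.52
Compute 2^(0.52) = 1.433955
T_allowed = 8 / 1.433955 = 5.578976 hours
Dose = (T / T_allowed) * 100
Dose = (3.7 / 5.578976) * 100 = 66.32

66.32 %


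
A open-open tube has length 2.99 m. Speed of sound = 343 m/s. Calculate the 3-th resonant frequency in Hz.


Given values:
  Tube type: open-open, L = 2.99 m, c = 343 m/s, n = 3
Formula: f_n = n * c / (2 * L)
Compute 2 * L = 2 * 2.99 = 5.98
f = 3 * 343 / 5.98
f = 172.07

172.07 Hz


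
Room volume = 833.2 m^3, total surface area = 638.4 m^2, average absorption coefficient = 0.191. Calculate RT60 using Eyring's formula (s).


Given values:
  V = 833.2 m^3, S = 638.4 m^2, alpha = 0.191
Formula: RT60 = 0.161 * V / (-S * ln(1 - alpha))
Compute ln(1 - 0.191) = ln(0.809) = -0.211956
Denominator: -638.4 * -0.211956 = 135.3127
Numerator: 0.161 * 833.2 = 134.1452
RT60 = 134.1452 / 135.3127 = 0.991

0.991 s
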